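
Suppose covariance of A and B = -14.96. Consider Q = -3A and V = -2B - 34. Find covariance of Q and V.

covariance of Q and V = -89.76

covariance of Q and V = a·c·covariance of A and B = (-3)·(-2)·(-14.96) = -89.76. Additive constants drop out.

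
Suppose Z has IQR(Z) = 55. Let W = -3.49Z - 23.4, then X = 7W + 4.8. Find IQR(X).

IQR(X) = 1343.65

IQR(W) = |-3.49|·55 = 191.95.
IQR(X) = |7|·191.95 = 1343.65.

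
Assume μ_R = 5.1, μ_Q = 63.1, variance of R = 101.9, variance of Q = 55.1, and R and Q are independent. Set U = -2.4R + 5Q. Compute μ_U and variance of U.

μ_U = (-2.4)·μ_R + 5·μ_Q = (-2.4)·5.1 + 5·63.1 = 303.26.
variance of U = a²·variance of R + b²·variance of Q + 2ab·Cov(R, Q) with a = -2.4, b = 5.
Independence gives Cov(R, Q) = 0.
= (-2.4)²·101.9 + 5²·55.1 + 2·(-2.4)·5·0
= 586.944 + 1377.5 + 0 = 1964.444.

μ_U = 303.26, variance of U = 1964.444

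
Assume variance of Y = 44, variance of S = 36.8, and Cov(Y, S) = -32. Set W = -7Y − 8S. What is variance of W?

variance of W = a²·variance of Y + b²·variance of S + 2ab·Cov(Y, S) with a = -7, b = -8.
= (-7)²·44 + (-8)²·36.8 + 2·(-7)·(-8)·(-32)
= 2156 + 2355.2 + (-3584) = 927.2.

variance of W = 927.2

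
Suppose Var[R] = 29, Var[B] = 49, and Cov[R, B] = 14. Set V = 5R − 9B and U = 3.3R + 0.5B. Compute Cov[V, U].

By bilinearity, Cov[V, U] = ac·Var[R] + bd·Var[B] + (ad+bc)·Cov[R, B], with a=5, b=-9, c=3.3, d=0.5.
ac·Var[R] = 5·3.3·29 = 478.5
bd·Var[B] = (-9)·0.5·49 = -220.5
(ad+bc)·Cov[R, B] = (-27.2)·14 = -380.8
Cov[V, U] = 478.5 + (-220.5) + (-380.8) = -122.8.

Cov[V, U] = -122.8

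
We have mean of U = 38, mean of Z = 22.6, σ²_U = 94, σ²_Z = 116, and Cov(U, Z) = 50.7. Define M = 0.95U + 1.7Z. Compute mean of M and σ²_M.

mean of M = 74.52, σ²_M = 583.836

mean of M = 0.95·mean of U + 1.7·mean of Z = 0.95·38 + 1.7·22.6 = 74.52.
σ²_M = a²·σ²_U + b²·σ²_Z + 2ab·Cov(U, Z) with a = 0.95, b = 1.7.
= 0.95²·94 + 1.7²·116 + 2·0.95·1.7·50.7
= 84.835 + 335.24 + 163.761 = 583.836.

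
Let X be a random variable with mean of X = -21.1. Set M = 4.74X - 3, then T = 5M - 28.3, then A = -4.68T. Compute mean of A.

mean of M = 4.74·(-21.1) + (-3) = -103.014.
mean of T = 5·(-103.014) + (-28.3) = -543.37.
mean of A = (-4.68)·(-543.37) = 2542.9716.

mean of A = 2542.9716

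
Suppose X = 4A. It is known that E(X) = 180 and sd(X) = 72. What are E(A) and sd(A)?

From X = 4A: E(X) = a·E(A) + b, so E(A) = (E(X) − b)/a = (180 − 0)/4 = 45.
sd(X) = |a|·sd(A), so sd(A) = 72/|4| = 18.

E(A) = 45, sd(A) = 18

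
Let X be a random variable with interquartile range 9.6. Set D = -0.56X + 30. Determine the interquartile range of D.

IQR(D) = 5.376

Under D = aX + b, IQR(D) = |a|·IQR(X) = |-0.56|·9.6 = 5.376 (shifts cancel; spread scales by |a|).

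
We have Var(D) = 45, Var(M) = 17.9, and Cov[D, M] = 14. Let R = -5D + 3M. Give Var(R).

Var(R) = 866.1

Var(R) = a²·Var(D) + b²·Var(M) + 2ab·Cov[D, M] with a = -5, b = 3.
= (-5)²·45 + 3²·17.9 + 2·(-5)·3·14
= 1125 + 161.1 + (-420) = 866.1.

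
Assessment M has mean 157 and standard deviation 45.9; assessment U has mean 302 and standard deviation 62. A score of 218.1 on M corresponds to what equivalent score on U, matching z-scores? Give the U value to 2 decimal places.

U = 384.53

z = (218.1 − 157)/45.9 ≈ 1.3312.
U = 302 + z·62 = 302 + (218.1 − 157)·62/45.9 ≈ 384.53.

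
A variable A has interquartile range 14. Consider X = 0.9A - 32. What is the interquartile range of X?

Under X = aA + b, IQR(X) = |a|·IQR(A) = |0.9|·14 = 12.6 (shifts cancel; spread scales by |a|).

IQR(X) = 12.6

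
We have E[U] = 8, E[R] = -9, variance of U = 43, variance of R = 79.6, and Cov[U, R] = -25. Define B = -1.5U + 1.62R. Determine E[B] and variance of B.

E[B] = -26.58, variance of B = 427.15224

E[B] = (-1.5)·E[U] + 1.62·E[R] = (-1.5)·8 + 1.62·(-9) = -26.58.
variance of B = a²·variance of U + b²·variance of R + 2ab·Cov[U, R] with a = -1.5, b = 1.62.
= (-1.5)²·43 + 1.62²·79.6 + 2·(-1.5)·1.62·(-25)
= 96.75 + 208.90224 + 121.5 = 427.15224.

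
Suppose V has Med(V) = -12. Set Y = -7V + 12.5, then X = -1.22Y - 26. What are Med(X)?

Med(X) = -143.73

Med(Y) = (-7)·(-12) + 12.5 = 96.5.
Med(X) = (-1.22)·96.5 + (-26) = -143.73.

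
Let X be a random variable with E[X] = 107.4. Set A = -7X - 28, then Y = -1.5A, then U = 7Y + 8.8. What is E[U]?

E[A] = (-7)·107.4 + (-28) = -779.8.
E[Y] = (-1.5)·(-779.8) = 1169.7.
E[U] = 7·1169.7 + 8.8 = 8196.7.

E[U] = 8196.7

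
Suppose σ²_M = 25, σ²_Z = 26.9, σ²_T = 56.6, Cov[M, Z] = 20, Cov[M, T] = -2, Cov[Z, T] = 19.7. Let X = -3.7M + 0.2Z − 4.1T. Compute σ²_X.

σ²_X = a²·σ²_M + b²·σ²_Z + c²·σ²_T + 2ab·Cov[M, Z] + 2ac·Cov[M, T] + 2bc·Cov[Z, T], with a = -3.7, b = 0.2, c = -4.1.
= 342.25 + 1.076 + 951.446 + (-29.6) + (-60.68) + (-32.308)
= 1172.184.

σ²_X = 1172.184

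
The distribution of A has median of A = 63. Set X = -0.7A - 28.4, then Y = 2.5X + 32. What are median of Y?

median of X = (-0.7)·63 + (-28.4) = -72.5.
median of Y = 2.5·(-72.5) + 32 = -149.25.

median of Y = -149.25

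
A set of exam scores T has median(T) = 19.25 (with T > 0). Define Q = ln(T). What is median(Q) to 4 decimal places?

median(Q) = 2.9575

ln(T) is monotone on this domain, so median(Q) = ln(19.25) ≈ 2.9575.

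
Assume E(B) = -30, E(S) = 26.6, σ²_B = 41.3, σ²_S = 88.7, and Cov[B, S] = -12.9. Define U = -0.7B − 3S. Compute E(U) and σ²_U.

E(U) = -58.8, σ²_U = 764.357

E(U) = (-0.7)·E(B) + (-3)·E(S) = (-0.7)·(-30) + (-3)·26.6 = -58.8.
σ²_U = a²·σ²_B + b²·σ²_S + 2ab·Cov[B, S] with a = -0.7, b = -3.
= (-0.7)²·41.3 + (-3)²·88.7 + 2·(-0.7)·(-3)·(-12.9)
= 20.237 + 798.3 + (-54.18) = 764.357.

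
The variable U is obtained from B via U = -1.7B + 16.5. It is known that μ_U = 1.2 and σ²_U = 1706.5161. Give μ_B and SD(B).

From U = -1.7B + 16.5: μ_U = a·μ_B + b, so μ_B = (μ_U − b)/a = (1.2 − 16.5)/(-1.7) = 9.
SD(U) = √1706.5161 = 41.31.
SD(U) = |a|·SD(B), so SD(B) = 41.31/|-1.7| = 24.3.

μ_B = 9, SD(B) = 24.3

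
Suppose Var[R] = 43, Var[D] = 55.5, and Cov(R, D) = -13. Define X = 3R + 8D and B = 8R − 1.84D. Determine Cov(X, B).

By bilinearity, Cov(X, B) = ac·Var[R] + bd·Var[D] + (ad+bc)·Cov(R, D), with a=3, b=8, c=8, d=-1.84.
ac·Var[R] = 3·8·43 = 1032
bd·Var[D] = 8·(-1.84)·55.5 = -816.96
(ad+bc)·Cov(R, D) = (58.48)·(-13) = -760.24
Cov(X, B) = 1032 + (-816.96) + (-760.24) = -545.2.

Cov(X, B) = -545.2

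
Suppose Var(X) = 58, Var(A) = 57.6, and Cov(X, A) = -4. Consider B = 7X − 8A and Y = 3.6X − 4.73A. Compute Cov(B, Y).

By bilinearity, Cov(B, Y) = ac·Var(X) + bd·Var(A) + (ad+bc)·Cov(X, A), with a=7, b=-8, c=3.6, d=-4.73.
ac·Var(X) = 7·3.6·58 = 1461.6
bd·Var(A) = (-8)·(-4.73)·57.6 = 2179.584
(ad+bc)·Cov(X, A) = (-61.91)·(-4) = 247.64
Cov(B, Y) = 1461.6 + 2179.584 + 247.64 = 3888.824.

Cov(B, Y) = 3888.824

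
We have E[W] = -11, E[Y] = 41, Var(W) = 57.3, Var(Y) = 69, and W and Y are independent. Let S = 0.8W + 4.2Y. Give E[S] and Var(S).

E[S] = 163.4, Var(S) = 1253.832

E[S] = 0.8·E[W] + 4.2·E[Y] = 0.8·(-11) + 4.2·41 = 163.4.
Var(S) = a²·Var(W) + b²·Var(Y) + 2ab·covariance of W and Y with a = 0.8, b = 4.2.
Independence gives covariance of W and Y = 0.
= 0.8²·57.3 + 4.2²·69 + 2·0.8·4.2·0
= 36.672 + 1217.16 + 0 = 1253.832.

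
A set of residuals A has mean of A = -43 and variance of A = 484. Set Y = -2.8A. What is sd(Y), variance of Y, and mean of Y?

sd(Y) = 61.6, variance of Y = 3794.56, mean of Y = 120.4

Y = -2.8A is linear with a = -2.8, b = 0.
sd(A) = √484 = 22.
sd(Y) = |a|·sd(A) = |-2.8|·22 = 61.6.
variance of Y = a²·variance of A = (-2.8)²·484 = 3794.56.
mean of Y = a·mean of A + b = (-2.8)·(-43) = 120.4.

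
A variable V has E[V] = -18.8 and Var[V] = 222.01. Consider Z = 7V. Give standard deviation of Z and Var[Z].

standard deviation of Z = 104.3, Var[Z] = 10878.49

Z = 7V is linear with a = 7, b = 0.
standard deviation of V = √222.01 = 14.9.
standard deviation of Z = |a|·standard deviation of V = |7|·14.9 = 104.3.
Var[Z] = a²·Var[V] = 7²·222.01 = 10878.49.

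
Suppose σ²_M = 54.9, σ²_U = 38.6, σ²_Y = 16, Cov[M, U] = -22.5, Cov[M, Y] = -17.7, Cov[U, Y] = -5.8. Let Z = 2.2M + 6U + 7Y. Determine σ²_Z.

σ²_Z = 812.956

σ²_Z = a²·σ²_M + b²·σ²_U + c²·σ²_Y + 2ab·Cov[M, U] + 2ac·Cov[M, Y] + 2bc·Cov[U, Y], with a = 2.2, b = 6, c = 7.
= 265.716 + 1389.6 + 784 + (-594) + (-545.16) + (-487.2)
= 812.956.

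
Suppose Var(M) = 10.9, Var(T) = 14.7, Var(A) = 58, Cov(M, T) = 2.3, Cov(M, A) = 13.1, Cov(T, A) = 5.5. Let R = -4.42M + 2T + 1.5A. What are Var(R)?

Var(R) = 220.87676

Var(R) = a²·Var(M) + b²·Var(T) + c²·Var(A) + 2ab·Cov(M, T) + 2ac·Cov(M, A) + 2bc·Cov(T, A), with a = -4.42, b = 2, c = 1.5.
= 212.94676 + 58.8 + 130.5 + (-40.664) + (-173.706) + 33
= 220.87676.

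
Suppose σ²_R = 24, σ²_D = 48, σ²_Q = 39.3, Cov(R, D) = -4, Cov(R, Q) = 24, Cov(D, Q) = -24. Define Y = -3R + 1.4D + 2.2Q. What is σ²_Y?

σ²_Y = a²·σ²_R + b²·σ²_D + c²·σ²_Q + 2ab·Cov(R, D) + 2ac·Cov(R, Q) + 2bc·Cov(D, Q), with a = -3, b = 1.4, c = 2.2.
= 216 + 94.08 + 190.212 + 33.6 + (-316.8) + (-147.84)
= 69.252.

σ²_Y = 69.252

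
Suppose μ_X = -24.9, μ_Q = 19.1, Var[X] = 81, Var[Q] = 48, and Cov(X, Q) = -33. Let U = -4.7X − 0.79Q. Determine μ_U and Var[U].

μ_U = 101.941, Var[U] = 1574.1888

μ_U = (-4.7)·μ_X + (-0.79)·μ_Q = (-4.7)·(-24.9) + (-0.79)·19.1 = 101.941.
Var[U] = a²·Var[X] + b²·Var[Q] + 2ab·Cov(X, Q) with a = -4.7, b = -0.79.
= (-4.7)²·81 + (-0.79)²·48 + 2·(-4.7)·(-0.79)·(-33)
= 1789.29 + 29.9568 + (-245.058) = 1574.1888.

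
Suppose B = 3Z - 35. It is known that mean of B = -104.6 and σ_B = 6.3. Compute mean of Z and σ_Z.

From B = 3Z - 35: mean of B = a·mean of Z + b, so mean of Z = (mean of B − b)/a = (-104.6 − (-35))/3 = -23.2.
σ_B = |a|·σ_Z, so σ_Z = 6.3/|3| = 2.1.

mean of Z = -23.2, σ_Z = 2.1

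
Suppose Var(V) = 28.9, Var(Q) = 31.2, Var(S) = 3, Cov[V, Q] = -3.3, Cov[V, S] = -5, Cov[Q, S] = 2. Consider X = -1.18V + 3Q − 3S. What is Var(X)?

Var(X) = a²·Var(V) + b²·Var(Q) + c²·Var(S) + 2ab·Cov[V, Q] + 2ac·Cov[V, S] + 2bc·Cov[Q, S], with a = -1.18, b = 3, c = -3.
= 40.24036 + 280.8 + 27 + 23.364 + (-35.4) + (-36)
= 300.00436.

Var(X) = 300.00436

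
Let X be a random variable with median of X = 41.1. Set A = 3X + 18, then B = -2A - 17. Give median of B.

median of A = 3·41.1 + 18 = 141.3.
median of B = (-2)·141.3 + (-17) = -299.6.

median of B = -299.6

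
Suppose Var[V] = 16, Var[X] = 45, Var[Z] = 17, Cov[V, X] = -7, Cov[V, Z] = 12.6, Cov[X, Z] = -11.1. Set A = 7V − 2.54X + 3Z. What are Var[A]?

Var[A] = a²·Var[V] + b²·Var[X] + c²·Var[Z] + 2ab·Cov[V, X] + 2ac·Cov[V, Z] + 2bc·Cov[X, Z], with a = 7, b = -2.54, c = 3.
= 784 + 290.322 + 153 + 248.92 + 529.2 + 169.164
= 2174.606.

Var[A] = 2174.606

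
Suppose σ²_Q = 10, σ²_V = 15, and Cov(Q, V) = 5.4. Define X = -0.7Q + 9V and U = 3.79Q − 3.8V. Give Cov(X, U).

By bilinearity, Cov(X, U) = ac·σ²_Q + bd·σ²_V + (ad+bc)·Cov(Q, V), with a=-0.7, b=9, c=3.79, d=-3.8.
ac·σ²_Q = (-0.7)·3.79·10 = -26.53
bd·σ²_V = 9·(-3.8)·15 = -513
(ad+bc)·Cov(Q, V) = (36.77)·5.4 = 198.558
Cov(X, U) = -26.53 + (-513) + 198.558 = -340.972.

Cov(X, U) = -340.972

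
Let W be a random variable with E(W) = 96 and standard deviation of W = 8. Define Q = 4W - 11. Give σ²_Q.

σ²_Q = 1024

Q = 4W - 11 is linear with a = 4, b = -11.
σ²_W = 8² = 64.
σ²_Q = a²·σ²_W = 4²·64 = 1024 (the additive constant -11 does not affect variance).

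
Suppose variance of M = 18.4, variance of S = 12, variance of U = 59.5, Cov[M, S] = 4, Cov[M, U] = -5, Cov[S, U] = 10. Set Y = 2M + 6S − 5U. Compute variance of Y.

variance of Y = a²·variance of M + b²·variance of S + c²·variance of U + 2ab·Cov[M, S] + 2ac·Cov[M, U] + 2bc·Cov[S, U], with a = 2, b = 6, c = -5.
= 73.6 + 432 + 1487.5 + 96 + 100 + (-600)
= 1589.1.

variance of Y = 1589.1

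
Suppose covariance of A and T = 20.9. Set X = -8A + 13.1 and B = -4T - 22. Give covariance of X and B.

covariance of X and B = 668.8

covariance of X and B = a·c·covariance of A and T = (-8)·(-4)·20.9 = 668.8. Additive constants drop out.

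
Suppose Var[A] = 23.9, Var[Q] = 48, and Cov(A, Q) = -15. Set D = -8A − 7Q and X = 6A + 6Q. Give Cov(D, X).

By bilinearity, Cov(D, X) = ac·Var[A] + bd·Var[Q] + (ad+bc)·Cov(A, Q), with a=-8, b=-7, c=6, d=6.
ac·Var[A] = (-8)·6·23.9 = -1147.2
bd·Var[Q] = (-7)·6·48 = -2016
(ad+bc)·Cov(A, Q) = (-90)·(-15) = 1350
Cov(D, X) = -1147.2 + (-2016) + 1350 = -1813.2.

Cov(D, X) = -1813.2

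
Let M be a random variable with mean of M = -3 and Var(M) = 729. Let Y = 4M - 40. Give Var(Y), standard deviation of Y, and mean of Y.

Var(Y) = 11664, standard deviation of Y = 108, mean of Y = -52

Y = 4M - 40 is linear with a = 4, b = -40.
Var(Y) = a²·Var(M) = 4²·729 = 11664 (the additive constant -40 does not affect variance).
standard deviation of M = √729 = 27.
standard deviation of Y = |a|·standard deviation of M = |4|·27 = 108.
mean of Y = a·mean of M + b = 4·(-3) + (-40) = -52.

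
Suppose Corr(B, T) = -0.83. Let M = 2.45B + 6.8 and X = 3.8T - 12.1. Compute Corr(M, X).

Linear rescalings preserve correlation up to sign; here the slopes 2.45 and 3.8 have the same sign, so Corr(M, X) = Corr(B, T) = -0.83.

Corr(M, X) = -0.83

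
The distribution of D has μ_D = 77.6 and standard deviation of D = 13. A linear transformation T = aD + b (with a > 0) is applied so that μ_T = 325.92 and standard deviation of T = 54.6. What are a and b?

standard deviation of T = a·standard deviation of D (a > 0), so a = 54.6/13 = 4.2.
μ_T = a·μ_D + b, so b = 325.92 − 4.2·77.6 = 0.

a = 4.2, b = 0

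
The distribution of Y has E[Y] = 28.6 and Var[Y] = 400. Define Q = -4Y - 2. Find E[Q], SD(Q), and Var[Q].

Q = -4Y - 2 is linear with a = -4, b = -2.
E[Q] = a·E[Y] + b = (-4)·28.6 + (-2) = -116.4.
SD(Y) = √400 = 20.
SD(Q) = |a|·SD(Y) = |-4|·20 = 80.
Var[Q] = a²·Var[Y] = (-4)²·400 = 6400 (the additive constant -2 does not affect variance).

E[Q] = -116.4, SD(Q) = 80, Var[Q] = 6400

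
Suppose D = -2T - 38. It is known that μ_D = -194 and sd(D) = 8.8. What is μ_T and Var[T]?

μ_T = 78, Var[T] = 19.36

From D = -2T - 38: μ_D = a·μ_T + b, so μ_T = (μ_D − b)/a = (-194 − (-38))/(-2) = 78.
Var[D] = 8.8² = 77.44.
Var[D] = a²·Var[T], so Var[T] = 77.44/(-2)² = 19.36.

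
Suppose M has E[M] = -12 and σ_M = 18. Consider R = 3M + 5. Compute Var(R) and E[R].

R = 3M + 5 is linear with a = 3, b = 5.
Var(M) = 18² = 324.
Var(R) = a²·Var(M) = 3²·324 = 2916 (the additive constant 5 does not affect variance).
E[R] = a·E[M] + b = 3·(-12) + 5 = -31.

Var(R) = 2916, E[R] = -31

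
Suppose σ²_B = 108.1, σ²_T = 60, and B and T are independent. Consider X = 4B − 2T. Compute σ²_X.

σ²_X = a²·σ²_B + b²·σ²_T + 2ab·Cov(B, T) with a = 4, b = -2.
Independence gives Cov(B, T) = 0.
= 4²·108.1 + (-2)²·60 + 2·4·(-2)·0
= 1729.6 + 240 + 0 = 1969.6.

σ²_X = 1969.6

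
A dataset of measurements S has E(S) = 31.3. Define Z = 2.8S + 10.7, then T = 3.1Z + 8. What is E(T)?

E(T) = 312.854

E(Z) = 2.8·31.3 + 10.7 = 98.34.
E(T) = 3.1·98.34 + 8 = 312.854.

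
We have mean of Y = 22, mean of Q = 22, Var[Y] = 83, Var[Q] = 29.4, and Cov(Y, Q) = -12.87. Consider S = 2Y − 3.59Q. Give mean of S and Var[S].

mean of S = 2·mean of Y + (-3.59)·mean of Q = 2·22 + (-3.59)·22 = -34.98.
Var[S] = a²·Var[Y] + b²·Var[Q] + 2ab·Cov(Y, Q) with a = 2, b = -3.59.
= 2²·83 + (-3.59)²·29.4 + 2·2·(-3.59)·(-12.87)
= 332 + 378.91014 + 184.8132 = 895.72334.

mean of S = -34.98, Var[S] = 895.72334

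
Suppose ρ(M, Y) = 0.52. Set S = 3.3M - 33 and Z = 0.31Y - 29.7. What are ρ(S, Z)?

Linear rescalings preserve correlation up to sign; here the slopes 3.3 and 0.31 have the same sign, so ρ(S, Z) = ρ(M, Y) = 0.52.

ρ(S, Z) = 0.52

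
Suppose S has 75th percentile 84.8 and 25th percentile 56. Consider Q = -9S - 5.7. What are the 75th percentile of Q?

75th percentile of Q = -509.7

Since a = -9 < 0 the transformation is decreasing, reversing order: the 75th percentile of Q corresponds to the 25th percentile of S.
So P_{75}(Q) = a·P_{25}(S) + b = (-9)·56 + (-5.7) = -509.7.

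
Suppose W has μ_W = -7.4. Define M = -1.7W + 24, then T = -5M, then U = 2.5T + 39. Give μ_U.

μ_M = (-1.7)·(-7.4) + 24 = 36.58.
μ_T = (-5)·36.58 = -182.9.
μ_U = 2.5·(-182.9) + 39 = -418.25.

μ_U = -418.25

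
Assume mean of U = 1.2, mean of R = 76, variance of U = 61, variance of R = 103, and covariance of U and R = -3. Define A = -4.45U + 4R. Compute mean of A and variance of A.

mean of A = 298.66, variance of A = 2962.7525

mean of A = (-4.45)·mean of U + 4·mean of R = (-4.45)·1.2 + 4·76 = 298.66.
variance of A = a²·variance of U + b²·variance of R + 2ab·covariance of U and R with a = -4.45, b = 4.
= (-4.45)²·61 + 4²·103 + 2·(-4.45)·4·(-3)
= 1207.9525 + 1648 + 106.8 = 2962.7525.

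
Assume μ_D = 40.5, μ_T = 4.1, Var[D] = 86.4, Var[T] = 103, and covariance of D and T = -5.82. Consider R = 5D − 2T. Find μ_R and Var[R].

μ_R = 5·μ_D + (-2)·μ_T = 5·40.5 + (-2)·4.1 = 194.3.
Var[R] = a²·Var[D] + b²·Var[T] + 2ab·covariance of D and T with a = 5, b = -2.
= 5²·86.4 + (-2)²·103 + 2·5·(-2)·(-5.82)
= 2160 + 412 + 116.4 = 2688.4.

μ_R = 194.3, Var[R] = 2688.4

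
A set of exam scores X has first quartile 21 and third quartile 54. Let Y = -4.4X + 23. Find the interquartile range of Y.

IQR(Y) = 145.2

IQR of X = Q3 − Q1 = 54 − 21 = 33.
Under Y = aX + b, IQR(Y) = |a|·IQR(X) = |-4.4|·33 = 145.2 (shifts cancel; spread scales by |a|).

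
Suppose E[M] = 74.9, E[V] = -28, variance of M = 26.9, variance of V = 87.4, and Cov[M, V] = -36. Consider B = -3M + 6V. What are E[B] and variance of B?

E[B] = (-3)·E[M] + 6·E[V] = (-3)·74.9 + 6·(-28) = -392.7.
variance of B = a²·variance of M + b²·variance of V + 2ab·Cov[M, V] with a = -3, b = 6.
= (-3)²·26.9 + 6²·87.4 + 2·(-3)·6·(-36)
= 242.1 + 3146.4 + 1296 = 4684.5.

E[B] = -392.7, variance of B = 4684.5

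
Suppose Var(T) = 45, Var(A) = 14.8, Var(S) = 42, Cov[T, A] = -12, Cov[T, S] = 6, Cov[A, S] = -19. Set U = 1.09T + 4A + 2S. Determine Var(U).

Var(U) = a²·Var(T) + b²·Var(A) + c²·Var(S) + 2ab·Cov[T, A] + 2ac·Cov[T, S] + 2bc·Cov[A, S], with a = 1.09, b = 4, c = 2.
= 53.4645 + 236.8 + 168 + (-104.64) + 26.16 + (-304)
= 75.7845.

Var(U) = 75.7845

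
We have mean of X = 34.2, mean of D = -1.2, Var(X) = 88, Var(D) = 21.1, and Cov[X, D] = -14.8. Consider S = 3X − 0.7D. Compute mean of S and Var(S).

mean of S = 3·mean of X + (-0.7)·mean of D = 3·34.2 + (-0.7)·(-1.2) = 103.44.
Var(S) = a²·Var(X) + b²·Var(D) + 2ab·Cov[X, D] with a = 3, b = -0.7.
= 3²·88 + (-0.7)²·21.1 + 2·3·(-0.7)·(-14.8)
= 792 + 10.339 + 62.16 = 864.499.

mean of S = 103.44, Var(S) = 864.499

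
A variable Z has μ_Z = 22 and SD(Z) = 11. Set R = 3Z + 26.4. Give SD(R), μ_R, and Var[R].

SD(R) = 33, μ_R = 92.4, Var[R] = 1089

R = 3Z + 26.4 is linear with a = 3, b = 26.4.
SD(R) = |a|·SD(Z) = |3|·11 = 33.
μ_R = a·μ_Z + b = 3·22 + 26.4 = 92.4.
Var[Z] = 11² = 121.
Var[R] = a²·Var[Z] = 3²·121 = 1089 (the additive constant 26.4 does not affect variance).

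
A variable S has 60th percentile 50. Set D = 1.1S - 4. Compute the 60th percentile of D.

Since a = 1.1 > 0 the transformation is increasing, so the 60th percentile of D = a·(P_{60} of S) + b = 1.1·50 + (-4) = 51.

60th percentile of D = 51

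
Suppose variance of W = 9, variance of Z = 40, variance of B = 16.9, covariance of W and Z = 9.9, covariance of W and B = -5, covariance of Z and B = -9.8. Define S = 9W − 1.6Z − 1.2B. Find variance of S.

variance of S = 640.984

variance of S = a²·variance of W + b²·variance of Z + c²·variance of B + 2ab·covariance of W and Z + 2ac·covariance of W and B + 2bc·covariance of Z and B, with a = 9, b = -1.6, c = -1.2.
= 729 + 102.4 + 24.336 + (-285.12) + 108 + (-37.632)
= 640.984.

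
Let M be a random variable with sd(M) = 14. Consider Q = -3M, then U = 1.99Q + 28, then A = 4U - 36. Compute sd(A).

sd(Q) = |-3|·14 = 42.
sd(U) = |1.99|·42 = 83.58.
sd(A) = |4|·83.58 = 334.32.

sd(A) = 334.32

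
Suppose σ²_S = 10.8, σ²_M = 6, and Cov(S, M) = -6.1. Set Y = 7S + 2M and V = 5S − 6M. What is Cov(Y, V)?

Cov(Y, V) = 501.2

By bilinearity, Cov(Y, V) = ac·σ²_S + bd·σ²_M + (ad+bc)·Cov(S, M), with a=7, b=2, c=5, d=-6.
ac·σ²_S = 7·5·10.8 = 378
bd·σ²_M = 2·(-6)·6 = -72
(ad+bc)·Cov(S, M) = (-32)·(-6.1) = 195.2
Cov(Y, V) = 378 + (-72) + 195.2 = 501.2.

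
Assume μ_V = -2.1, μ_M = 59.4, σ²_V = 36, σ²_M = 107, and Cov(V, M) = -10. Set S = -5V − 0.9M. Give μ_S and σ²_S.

μ_S = -42.96, σ²_S = 896.67

μ_S = (-5)·μ_V + (-0.9)·μ_M = (-5)·(-2.1) + (-0.9)·59.4 = -42.96.
σ²_S = a²·σ²_V + b²·σ²_M + 2ab·Cov(V, M) with a = -5, b = -0.9.
= (-5)²·36 + (-0.9)²·107 + 2·(-5)·(-0.9)·(-10)
= 900 + 86.67 + (-90) = 896.67.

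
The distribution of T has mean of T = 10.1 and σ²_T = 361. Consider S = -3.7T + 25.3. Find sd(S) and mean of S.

S = -3.7T + 25.3 is linear with a = -3.7, b = 25.3.
sd(T) = √361 = 19.
sd(S) = |a|·sd(T) = |-3.7|·19 = 70.3.
mean of S = a·mean of T + b = (-3.7)·10.1 + 25.3 = -12.07.

sd(S) = 70.3, mean of S = -12.07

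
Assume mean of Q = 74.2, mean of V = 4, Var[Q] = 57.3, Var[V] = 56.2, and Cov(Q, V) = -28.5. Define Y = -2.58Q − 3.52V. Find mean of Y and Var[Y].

mean of Y = -205.516, Var[Y] = 560.101

mean of Y = (-2.58)·mean of Q + (-3.52)·mean of V = (-2.58)·74.2 + (-3.52)·4 = -205.516.
Var[Y] = a²·Var[Q] + b²·Var[V] + 2ab·Cov(Q, V) with a = -2.58, b = -3.52.
= (-2.58)²·57.3 + (-3.52)²·56.2 + 2·(-2.58)·(-3.52)·(-28.5)
= 381.41172 + 696.34048 + (-517.6512) = 560.101.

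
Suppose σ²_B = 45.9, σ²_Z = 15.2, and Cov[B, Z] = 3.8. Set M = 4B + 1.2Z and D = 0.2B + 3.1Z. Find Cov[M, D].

Cov[M, D] = 141.296

By bilinearity, Cov[M, D] = ac·σ²_B + bd·σ²_Z + (ad+bc)·Cov[B, Z], with a=4, b=1.2, c=0.2, d=3.1.
ac·σ²_B = 4·0.2·45.9 = 36.72
bd·σ²_Z = 1.2·3.1·15.2 = 56.544
(ad+bc)·Cov[B, Z] = (12.64)·3.8 = 48.032
Cov[M, D] = 36.72 + 56.544 + 48.032 = 141.296.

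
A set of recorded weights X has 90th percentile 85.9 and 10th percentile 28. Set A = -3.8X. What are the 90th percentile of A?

Since a = -3.8 < 0 the transformation is decreasing, reversing order: the 90th percentile of A corresponds to the 10th percentile of X.
So P_{90}(A) = a·P_{10}(X) + b = (-3.8)·28 = -106.4.

90th percentile of A = -106.4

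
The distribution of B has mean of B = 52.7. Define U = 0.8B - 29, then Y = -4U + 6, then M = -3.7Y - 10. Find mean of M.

mean of M = 162.568

mean of U = 0.8·52.7 + (-29) = 13.16.
mean of Y = (-4)·13.16 + 6 = -46.64.
mean of M = (-3.7)·(-46.64) + (-10) = 162.568.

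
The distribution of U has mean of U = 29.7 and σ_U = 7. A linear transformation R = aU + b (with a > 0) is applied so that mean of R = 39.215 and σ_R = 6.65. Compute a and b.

σ_R = a·σ_U (a > 0), so a = 6.65/7 = 0.95.
mean of R = a·mean of U + b, so b = 39.215 − 0.95·29.7 = 11.

a = 0.95, b = 11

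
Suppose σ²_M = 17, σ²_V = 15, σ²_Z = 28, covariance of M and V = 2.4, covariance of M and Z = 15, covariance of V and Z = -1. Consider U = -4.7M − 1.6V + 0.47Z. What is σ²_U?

σ²_U = a²·σ²_M + b²·σ²_V + c²·σ²_Z + 2ab·covariance of M and V + 2ac·covariance of M and Z + 2bc·covariance of V and Z, with a = -4.7, b = -1.6, c = 0.47.
= 375.53 + 38.4 + 6.1852 + 36.096 + (-66.27) + 1.504
= 391.4452.

σ²_U = 391.4452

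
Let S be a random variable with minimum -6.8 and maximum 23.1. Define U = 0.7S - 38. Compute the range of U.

Range of S = 23.1 − (-6.8) = 29.9.
Range(U) = |a|·Range(S) = |0.7|·29.9 = 20.93.

Range(U) = 20.93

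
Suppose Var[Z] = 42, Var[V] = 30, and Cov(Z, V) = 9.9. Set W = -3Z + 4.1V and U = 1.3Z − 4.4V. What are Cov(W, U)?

Cov(W, U) = -521.553

By bilinearity, Cov(W, U) = ac·Var[Z] + bd·Var[V] + (ad+bc)·Cov(Z, V), with a=-3, b=4.1, c=1.3, d=-4.4.
ac·Var[Z] = (-3)·1.3·42 = -163.8
bd·Var[V] = 4.1·(-4.4)·30 = -541.2
(ad+bc)·Cov(Z, V) = (18.53)·9.9 = 183.447
Cov(W, U) = -163.8 + (-541.2) + 183.447 = -521.553.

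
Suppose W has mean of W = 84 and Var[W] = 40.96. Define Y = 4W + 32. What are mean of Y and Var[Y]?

Y = 4W + 32 is linear with a = 4, b = 32.
mean of Y = a·mean of W + b = 4·84 + 32 = 368.
Var[Y] = a²·Var[W] = 4²·40.96 = 655.36 (the additive constant 32 does not affect variance).

mean of Y = 368, Var[Y] = 655.36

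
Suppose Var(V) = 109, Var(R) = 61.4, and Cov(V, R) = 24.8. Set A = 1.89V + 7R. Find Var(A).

Var(A) = a²·Var(V) + b²·Var(R) + 2ab·Cov(V, R) with a = 1.89, b = 7.
= 1.89²·109 + 7²·61.4 + 2·1.89·7·24.8
= 389.3589 + 3008.6 + 656.208 = 4054.1669.

Var(A) = 4054.1669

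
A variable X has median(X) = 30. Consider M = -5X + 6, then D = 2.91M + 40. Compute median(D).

median(D) = -379.04

median(M) = (-5)·30 + 6 = -144.
median(D) = 2.91·(-144) + 40 = -379.04.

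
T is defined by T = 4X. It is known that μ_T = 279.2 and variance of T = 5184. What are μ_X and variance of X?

From T = 4X: μ_T = a·μ_X + b, so μ_X = (μ_T − b)/a = (279.2 − 0)/4 = 69.8.
variance of T = a²·variance of X, so variance of X = 5184/4² = 324.

μ_X = 69.8, variance of X = 324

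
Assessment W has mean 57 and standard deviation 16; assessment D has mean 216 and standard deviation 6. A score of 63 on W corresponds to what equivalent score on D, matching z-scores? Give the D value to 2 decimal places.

z = (63 − 57)/16 = 0.375.
D = 216 + z·6 = 216 + (63 − 57)·6/16 = 218.25.

D = 218.25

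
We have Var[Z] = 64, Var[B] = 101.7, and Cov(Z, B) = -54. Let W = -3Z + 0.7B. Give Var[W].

Var[W] = a²·Var[Z] + b²·Var[B] + 2ab·Cov(Z, B) with a = -3, b = 0.7.
= (-3)²·64 + 0.7²·101.7 + 2·(-3)·0.7·(-54)
= 576 + 49.833 + 226.8 = 852.633.

Var[W] = 852.633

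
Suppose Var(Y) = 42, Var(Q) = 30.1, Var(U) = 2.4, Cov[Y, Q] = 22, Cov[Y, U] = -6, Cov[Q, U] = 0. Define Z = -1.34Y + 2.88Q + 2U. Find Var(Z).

Var(Z) = a²·Var(Y) + b²·Var(Q) + c²·Var(U) + 2ab·Cov[Y, Q] + 2ac·Cov[Y, U] + 2bc·Cov[Q, U], with a = -1.34, b = 2.88, c = 2.
= 75.4152 + 249.66144 + 9.6 + (-169.8048) + 32.16 + 0
= 197.03184.

Var(Z) = 197.03184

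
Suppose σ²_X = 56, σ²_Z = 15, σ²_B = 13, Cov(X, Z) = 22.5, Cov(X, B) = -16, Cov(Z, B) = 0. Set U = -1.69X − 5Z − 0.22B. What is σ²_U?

σ²_U = a²·σ²_X + b²·σ²_Z + c²·σ²_B + 2ab·Cov(X, Z) + 2ac·Cov(X, B) + 2bc·Cov(Z, B), with a = -1.69, b = -5, c = -0.22.
= 159.9416 + 375 + 0.6292 + 380.25 + (-11.8976) + 0
= 903.9232.

σ²_U = 903.9232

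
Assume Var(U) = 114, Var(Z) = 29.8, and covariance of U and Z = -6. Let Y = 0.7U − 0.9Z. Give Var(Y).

Var(Y) = a²·Var(U) + b²·Var(Z) + 2ab·covariance of U and Z with a = 0.7, b = -0.9.
= 0.7²·114 + (-0.9)²·29.8 + 2·0.7·(-0.9)·(-6)
= 55.86 + 24.138 + 7.56 = 87.558.

Var(Y) = 87.558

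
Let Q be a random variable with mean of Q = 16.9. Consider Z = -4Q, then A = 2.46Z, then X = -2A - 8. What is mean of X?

mean of Z = (-4)·16.9 = -67.6.
mean of A = 2.46·(-67.6) = -166.296.
mean of X = (-2)·(-166.296) + (-8) = 324.592.

mean of X = 324.592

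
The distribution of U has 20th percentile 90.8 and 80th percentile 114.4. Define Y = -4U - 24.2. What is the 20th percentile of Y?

20th percentile of Y = -481.8

Since a = -4 < 0 the transformation is decreasing, reversing order: the 20th percentile of Y corresponds to the 80th percentile of U.
So P_{20}(Y) = a·P_{80}(U) + b = (-4)·114.4 + (-24.2) = -481.8.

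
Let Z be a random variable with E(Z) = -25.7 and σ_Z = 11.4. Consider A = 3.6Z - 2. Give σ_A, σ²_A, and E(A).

σ_A = 41.04, σ²_A = 1684.2816, E(A) = -94.52

A = 3.6Z - 2 is linear with a = 3.6, b = -2.
σ_A = |a|·σ_Z = |3.6|·11.4 = 41.04.
σ²_Z = 11.4² = 129.96.
σ²_A = a²·σ²_Z = 3.6²·129.96 = 1684.2816 (the additive constant -2 does not affect variance).
E(A) = a·E(Z) + b = 3.6·(-25.7) + (-2) = -94.52.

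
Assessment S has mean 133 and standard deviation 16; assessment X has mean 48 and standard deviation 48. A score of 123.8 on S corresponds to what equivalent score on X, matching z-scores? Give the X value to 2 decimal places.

X = 20.40

z = (123.8 − 133)/16 = -0.575.
X = 48 + z·48 = 48 + (123.8 − 133)·48/16 = 20.40.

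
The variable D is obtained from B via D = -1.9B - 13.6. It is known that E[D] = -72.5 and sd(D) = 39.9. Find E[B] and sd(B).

From D = -1.9B - 13.6: E[D] = a·E[B] + b, so E[B] = (E[D] − b)/a = (-72.5 − (-13.6))/(-1.9) = 31.
sd(D) = |a|·sd(B), so sd(B) = 39.9/|-1.9| = 21.

E[B] = 31, sd(B) = 21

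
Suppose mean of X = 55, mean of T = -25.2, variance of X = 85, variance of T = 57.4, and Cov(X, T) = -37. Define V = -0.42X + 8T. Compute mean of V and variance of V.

mean of V = -224.7, variance of V = 3937.234

mean of V = (-0.42)·mean of X + 8·mean of T = (-0.42)·55 + 8·(-25.2) = -224.7.
variance of V = a²·variance of X + b²·variance of T + 2ab·Cov(X, T) with a = -0.42, b = 8.
= (-0.42)²·85 + 8²·57.4 + 2·(-0.42)·8·(-37)
= 14.994 + 3673.6 + 248.64 = 3937.234.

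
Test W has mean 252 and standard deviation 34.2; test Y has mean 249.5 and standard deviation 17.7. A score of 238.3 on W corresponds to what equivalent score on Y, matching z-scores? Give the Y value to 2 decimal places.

Y = 242.41

z = (238.3 − 252)/34.2 ≈ -0.4006.
Y = 249.5 + z·17.7 = 249.5 + (238.3 − 252)·17.7/34.2 ≈ 242.41.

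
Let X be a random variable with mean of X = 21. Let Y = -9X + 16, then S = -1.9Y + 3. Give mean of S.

mean of Y = (-9)·21 + 16 = -173.
mean of S = (-1.9)·(-173) + 3 = 331.7.

mean of S = 331.7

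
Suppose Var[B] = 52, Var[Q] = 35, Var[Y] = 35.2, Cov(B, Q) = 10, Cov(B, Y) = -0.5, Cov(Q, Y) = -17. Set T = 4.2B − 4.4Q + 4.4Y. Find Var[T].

Var[T] = 2546.512

Var[T] = a²·Var[B] + b²·Var[Q] + c²·Var[Y] + 2ab·Cov(B, Q) + 2ac·Cov(B, Y) + 2bc·Cov(Q, Y), with a = 4.2, b = -4.4, c = 4.4.
= 917.28 + 677.6 + 681.472 + (-369.6) + (-18.48) + 658.24
= 2546.512.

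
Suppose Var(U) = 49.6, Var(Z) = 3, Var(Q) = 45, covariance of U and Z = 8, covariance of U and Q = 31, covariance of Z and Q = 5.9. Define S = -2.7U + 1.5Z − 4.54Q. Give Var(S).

Var(S) = 1910.694

Var(S) = a²·Var(U) + b²·Var(Z) + c²·Var(Q) + 2ab·covariance of U and Z + 2ac·covariance of U and Q + 2bc·covariance of Z and Q, with a = -2.7, b = 1.5, c = -4.54.
= 361.584 + 6.75 + 927.522 + (-64.8) + 759.996 + (-80.358)
= 1910.694.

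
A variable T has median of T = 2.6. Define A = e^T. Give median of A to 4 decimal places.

median of A = 13.4637

e^T is monotone on this domain, so median of A = exp(2.6) ≈ 13.4637.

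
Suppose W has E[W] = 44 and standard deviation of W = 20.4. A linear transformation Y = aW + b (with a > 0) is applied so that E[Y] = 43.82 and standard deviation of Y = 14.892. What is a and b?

standard deviation of Y = a·standard deviation of W (a > 0), so a = 14.892/20.4 = 0.73.
E[Y] = a·E[W] + b, so b = 43.82 − 0.73·44 = 11.7.

a = 0.73, b = 11.7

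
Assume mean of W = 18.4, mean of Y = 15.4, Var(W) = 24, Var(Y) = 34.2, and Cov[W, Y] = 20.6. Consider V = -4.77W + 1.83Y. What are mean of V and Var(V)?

mean of V = -59.586, Var(V) = 300.96306

mean of V = (-4.77)·mean of W + 1.83·mean of Y = (-4.77)·18.4 + 1.83·15.4 = -59.586.
Var(V) = a²·Var(W) + b²·Var(Y) + 2ab·Cov[W, Y] with a = -4.77, b = 1.83.
= (-4.77)²·24 + 1.83²·34.2 + 2·(-4.77)·1.83·20.6
= 546.0696 + 114.53238 + (-359.63892) = 300.96306.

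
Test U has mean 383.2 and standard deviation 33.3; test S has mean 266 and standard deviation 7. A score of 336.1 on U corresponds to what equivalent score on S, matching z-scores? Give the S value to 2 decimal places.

S = 256.10

z = (336.1 − 383.2)/33.3 ≈ -1.4144.
S = 266 + z·7 = 266 + (336.1 − 383.2)·7/33.3 ≈ 256.10.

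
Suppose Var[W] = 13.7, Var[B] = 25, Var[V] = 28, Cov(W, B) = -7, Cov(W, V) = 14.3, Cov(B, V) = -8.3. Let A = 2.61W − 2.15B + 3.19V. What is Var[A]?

Var[A] = 924.35191

Var[A] = a²·Var[W] + b²·Var[B] + c²·Var[V] + 2ab·Cov(W, B) + 2ac·Cov(W, V) + 2bc·Cov(B, V), with a = 2.61, b = -2.15, c = 3.19.
= 93.32577 + 115.5625 + 284.9308 + 78.561 + 238.12074 + 113.8511
= 924.35191.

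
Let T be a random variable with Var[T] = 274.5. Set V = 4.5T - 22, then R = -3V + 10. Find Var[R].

Var[V] = 4.5²·274.5 = 5558.625.
Var[R] = (-3)²·5558.625 = 50027.625.

Var[R] = 50027.625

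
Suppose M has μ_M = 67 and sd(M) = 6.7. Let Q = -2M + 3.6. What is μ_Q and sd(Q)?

Q = -2M + 3.6 is linear with a = -2, b = 3.6.
μ_Q = a·μ_M + b = (-2)·67 + 3.6 = -130.4.
sd(Q) = |a|·sd(M) = |-2|·6.7 = 13.4.

μ_Q = -130.4, sd(Q) = 13.4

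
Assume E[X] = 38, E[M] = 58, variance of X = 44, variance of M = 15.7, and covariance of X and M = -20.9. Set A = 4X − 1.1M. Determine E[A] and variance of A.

E[A] = 4·E[X] + (-1.1)·E[M] = 4·38 + (-1.1)·58 = 88.2.
variance of A = a²·variance of X + b²·variance of M + 2ab·covariance of X and M with a = 4, b = -1.1.
= 4²·44 + (-1.1)²·15.7 + 2·4·(-1.1)·(-20.9)
= 704 + 18.997 + 183.92 = 906.917.

E[A] = 88.2, variance of A = 906.917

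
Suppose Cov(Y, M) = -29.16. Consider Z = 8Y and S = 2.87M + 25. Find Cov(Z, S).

Cov(Z, S) = -669.5136

Cov(Z, S) = a·c·Cov(Y, M) = 8·2.87·(-29.16) = -669.5136. Additive constants drop out.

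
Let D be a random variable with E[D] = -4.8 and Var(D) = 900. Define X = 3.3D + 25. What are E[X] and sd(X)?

E[X] = 9.16, sd(X) = 99

X = 3.3D + 25 is linear with a = 3.3, b = 25.
E[X] = a·E[D] + b = 3.3·(-4.8) + 25 = 9.16.
sd(D) = √900 = 30.
sd(X) = |a|·sd(D) = |3.3|·30 = 99.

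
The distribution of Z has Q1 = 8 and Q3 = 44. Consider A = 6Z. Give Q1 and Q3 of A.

a = 6 > 0: Q1(A) = a·Q1(Z)+b = 48, Q3(A) = a·Q3(Z)+b = 264.

Q1(A) = 48, Q3(A) = 264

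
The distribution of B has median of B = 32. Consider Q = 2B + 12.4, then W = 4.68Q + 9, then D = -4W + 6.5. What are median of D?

median of Q = 2·32 + 12.4 = 76.4.
median of W = 4.68·76.4 + 9 = 366.552.
median of D = (-4)·366.552 + 6.5 = -1459.708.

median of D = -1459.708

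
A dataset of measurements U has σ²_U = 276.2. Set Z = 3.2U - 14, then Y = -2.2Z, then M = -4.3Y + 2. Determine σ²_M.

σ²_M = 253108.0183808

σ²_Z = 3.2²·276.2 = 2828.288.
σ²_Y = (-2.2)²·2828.288 = 13688.91392.
σ²_M = (-4.3)²·13688.91392 = 253108.0183808.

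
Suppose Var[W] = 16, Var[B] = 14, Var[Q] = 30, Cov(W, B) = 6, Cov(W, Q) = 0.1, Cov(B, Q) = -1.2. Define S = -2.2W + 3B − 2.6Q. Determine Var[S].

Var[S] = a²·Var[W] + b²·Var[B] + c²·Var[Q] + 2ab·Cov(W, B) + 2ac·Cov(W, Q) + 2bc·Cov(B, Q), with a = -2.2, b = 3, c = -2.6.
= 77.44 + 126 + 202.8 + (-79.2) + 1.144 + 18.72
= 346.904.

Var[S] = 346.904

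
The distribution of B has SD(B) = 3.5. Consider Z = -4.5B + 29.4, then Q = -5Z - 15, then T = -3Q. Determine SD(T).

SD(Z) = |-4.5|·3.5 = 15.75.
SD(Q) = |-5|·15.75 = 78.75.
SD(T) = |-3|·78.75 = 236.25.

SD(T) = 236.25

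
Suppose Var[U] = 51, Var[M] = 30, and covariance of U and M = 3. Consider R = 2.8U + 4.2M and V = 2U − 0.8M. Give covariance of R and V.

By bilinearity, covariance of R and V = ac·Var[U] + bd·Var[M] + (ad+bc)·covariance of U and M, with a=2.8, b=4.2, c=2, d=-0.8.
ac·Var[U] = 2.8·2·51 = 285.6
bd·Var[M] = 4.2·(-0.8)·30 = -100.8
(ad+bc)·covariance of U and M = (6.16)·3 = 18.48
covariance of R and V = 285.6 + (-100.8) + 18.48 = 203.28.

covariance of R and V = 203.28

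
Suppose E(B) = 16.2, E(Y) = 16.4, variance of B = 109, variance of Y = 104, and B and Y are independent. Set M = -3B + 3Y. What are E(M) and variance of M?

E(M) = (-3)·E(B) + 3·E(Y) = (-3)·16.2 + 3·16.4 = 0.6.
variance of M = a²·variance of B + b²·variance of Y + 2ab·Cov[B, Y] with a = -3, b = 3.
Independence gives Cov[B, Y] = 0.
= (-3)²·109 + 3²·104 + 2·(-3)·3·0
= 981 + 936 + 0 = 1917.

E(M) = 0.6, variance of M = 1917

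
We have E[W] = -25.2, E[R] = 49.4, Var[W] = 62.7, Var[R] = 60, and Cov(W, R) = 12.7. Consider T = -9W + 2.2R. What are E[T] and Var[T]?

E[T] = (-9)·E[W] + 2.2·E[R] = (-9)·(-25.2) + 2.2·49.4 = 335.48.
Var[T] = a²·Var[W] + b²·Var[R] + 2ab·Cov(W, R) with a = -9, b = 2.2.
= (-9)²·62.7 + 2.2²·60 + 2·(-9)·2.2·12.7
= 5078.7 + 290.4 + (-502.92) = 4866.18.

E[T] = 335.48, Var[T] = 4866.18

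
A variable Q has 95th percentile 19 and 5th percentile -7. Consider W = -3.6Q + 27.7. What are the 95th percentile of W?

95th percentile of W = 52.9

Since a = -3.6 < 0 the transformation is decreasing, reversing order: the 95th percentile of W corresponds to the 5th percentile of Q.
So P_{95}(W) = a·P_{5}(Q) + b = (-3.6)·(-7) + 27.7 = 52.9.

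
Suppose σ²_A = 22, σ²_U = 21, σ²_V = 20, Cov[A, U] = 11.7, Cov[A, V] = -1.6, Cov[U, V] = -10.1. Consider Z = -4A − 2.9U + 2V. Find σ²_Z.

σ²_Z = a²·σ²_A + b²·σ²_U + c²·σ²_V + 2ab·Cov[A, U] + 2ac·Cov[A, V] + 2bc·Cov[U, V], with a = -4, b = -2.9, c = 2.
= 352 + 176.61 + 80 + 271.44 + 25.6 + 117.16
= 1022.81.

σ²_Z = 1022.81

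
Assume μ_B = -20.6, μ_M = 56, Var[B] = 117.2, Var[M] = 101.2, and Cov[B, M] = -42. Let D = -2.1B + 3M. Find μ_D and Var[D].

μ_D = (-2.1)·μ_B + 3·μ_M = (-2.1)·(-20.6) + 3·56 = 211.26.
Var[D] = a²·Var[B] + b²·Var[M] + 2ab·Cov[B, M] with a = -2.1, b = 3.
= (-2.1)²·117.2 + 3²·101.2 + 2·(-2.1)·3·(-42)
= 516.852 + 910.8 + 529.2 = 1956.852.

μ_D = 211.26, Var[D] = 1956.852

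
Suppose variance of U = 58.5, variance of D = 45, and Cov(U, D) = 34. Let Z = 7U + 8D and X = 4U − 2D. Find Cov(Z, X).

Cov(Z, X) = 1530

By bilinearity, Cov(Z, X) = ac·variance of U + bd·variance of D + (ad+bc)·Cov(U, D), with a=7, b=8, c=4, d=-2.
ac·variance of U = 7·4·58.5 = 1638
bd·variance of D = 8·(-2)·45 = -720
(ad+bc)·Cov(U, D) = (18)·34 = 612
Cov(Z, X) = 1638 + (-720) + 612 = 1530.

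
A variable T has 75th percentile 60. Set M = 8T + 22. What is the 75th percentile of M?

Since a = 8 > 0 the transformation is increasing, so the 75th percentile of M = a·(P_{75} of T) + b = 8·60 + 22 = 502.

75th percentile of M = 502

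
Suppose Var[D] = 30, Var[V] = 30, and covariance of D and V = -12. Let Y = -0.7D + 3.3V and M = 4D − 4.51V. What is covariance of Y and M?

covariance of Y and M = -726.774

By bilinearity, covariance of Y and M = ac·Var[D] + bd·Var[V] + (ad+bc)·covariance of D and V, with a=-0.7, b=3.3, c=4, d=-4.51.
ac·Var[D] = (-0.7)·4·30 = -84
bd·Var[V] = 3.3·(-4.51)·30 = -446.49
(ad+bc)·covariance of D and V = (16.357)·(-12) = -196.284
covariance of Y and M = -84 + (-446.49) + (-196.284) = -726.774.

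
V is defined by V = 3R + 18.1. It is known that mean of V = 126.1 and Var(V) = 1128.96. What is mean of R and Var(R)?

From V = 3R + 18.1: mean of V = a·mean of R + b, so mean of R = (mean of V − b)/a = (126.1 − 18.1)/3 = 36.
Var(V) = a²·Var(R), so Var(R) = 1128.96/3² = 125.44.

mean of R = 36, Var(R) = 125.44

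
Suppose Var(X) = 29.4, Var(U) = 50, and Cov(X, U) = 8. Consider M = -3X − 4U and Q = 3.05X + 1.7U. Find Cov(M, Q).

Cov(M, Q) = -747.41

By bilinearity, Cov(M, Q) = ac·Var(X) + bd·Var(U) + (ad+bc)·Cov(X, U), with a=-3, b=-4, c=3.05, d=1.7.
ac·Var(X) = (-3)·3.05·29.4 = -269.01
bd·Var(U) = (-4)·1.7·50 = -340
(ad+bc)·Cov(X, U) = (-17.3)·8 = -138.4
Cov(M, Q) = -269.01 + (-340) + (-138.4) = -747.41.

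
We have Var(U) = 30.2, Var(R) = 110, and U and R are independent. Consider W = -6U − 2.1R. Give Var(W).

Var(W) = a²·Var(U) + b²·Var(R) + 2ab·covariance of U and R with a = -6, b = -2.1.
Independence gives covariance of U and R = 0.
= (-6)²·30.2 + (-2.1)²·110 + 2·(-6)·(-2.1)·0
= 1087.2 + 485.1 + 0 = 1572.3.

Var(W) = 1572.3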